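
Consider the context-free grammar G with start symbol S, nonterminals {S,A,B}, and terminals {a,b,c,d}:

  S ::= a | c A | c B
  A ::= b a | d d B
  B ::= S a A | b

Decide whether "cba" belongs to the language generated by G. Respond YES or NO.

Convert to CNF:
  S -> T3 A | T3 B | a
  A -> T0 T1 | T2 X4
  B -> S X5 | b
  T0 -> b
  T1 -> a
  T2 -> d
  T3 -> c
  X4 -> T2 B
  X5 -> T1 A

CYK table (by increasing span):
  [0..0]={T3}  "c"  orig:{}
  [1..1]={B,T0}  "b"  orig:{B}
  [2..2]={S,T1}  "a"  orig:{S}
  [0..1]={S}  "cb"
  [1..2]={A}  "ba"
  [0..2]={S}  "cba"

S ∈ T[0,2] ⇒ YES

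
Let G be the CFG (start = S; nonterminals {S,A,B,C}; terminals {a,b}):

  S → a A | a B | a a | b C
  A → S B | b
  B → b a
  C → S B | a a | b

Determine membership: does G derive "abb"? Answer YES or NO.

CNF form of G:
  S -> T0 C | T1 A | T1 B | T1 T1
  A -> S B | b
  B -> T0 T1
  C -> S B | T1 T1 | b
  T0 -> b
  T1 -> a

Fill CYK table bottom-up:
  cell(0,0) a: {T1}  orig:{}
  cell(1,1) b: {A,C,T0}  orig:{A,C}
  cell(2,2) b: {A,C,T0}  orig:{A,C}
  cell(0,1) ab: {S}
  cell(1,2) bb: {S}
  cell(0,2) abb: ∅

S ∉ T[0,2] ⇒ NO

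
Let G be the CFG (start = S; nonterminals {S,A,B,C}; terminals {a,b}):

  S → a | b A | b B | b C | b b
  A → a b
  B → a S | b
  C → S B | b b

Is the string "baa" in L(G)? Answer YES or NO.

CNF form of G:
  S -> T1 A | T1 B | T1 C | T1 T1 | a
  A -> T0 T1
  B -> T0 S | b
  C -> S B | T1 T1
  T0 -> a
  T1 -> b

CYK table (by increasing span):
  cell(0,0) b: {B,T1}  orig:{B}
  cell(1,1) a: {S,T0}  orig:{S}
  cell(2,2) a: {S,T0}  orig:{S}
  cell(0,1) ba: ∅
  cell(1,2) aa: {B}
  cell(0,2) baa: {S}

S ∈ T[0,2] ⇒ YES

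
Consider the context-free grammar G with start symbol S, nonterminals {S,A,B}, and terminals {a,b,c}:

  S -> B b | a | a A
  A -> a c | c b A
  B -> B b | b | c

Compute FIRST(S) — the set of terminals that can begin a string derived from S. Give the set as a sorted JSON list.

FIRST sets, iterate to fixpoint:
[1]
  A via A→a c: +{a}
  A via A→c b A: +{c}
  B via B→b: +{b}
  B via B→c: +{c}
  S via S→B b: +{b,c}
  S via S→a: +{a}
  FIRST(S)={a,b,c}  FIRST(A)={a,c}  FIRST(B)={b,c}
[2] (stable)
  FIRST(S)={a,b,c}  FIRST(A)={a,c}  FIRST(B)={b,c}

FIRST(S) = ["a", "b", "c"]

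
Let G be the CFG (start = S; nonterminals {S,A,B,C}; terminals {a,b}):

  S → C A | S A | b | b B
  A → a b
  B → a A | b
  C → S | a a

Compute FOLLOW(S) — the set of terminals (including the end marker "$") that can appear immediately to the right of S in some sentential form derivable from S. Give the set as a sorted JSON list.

FIRST sets, iterate to fixpoint:
iter 1:
  A via A→a b: +{a}
  B via B→a A: +{a}
  B via B→b: +{b}
  C via C→a a: +{a}
  S via S→C A: +{a}
  S via S→b: +{b}
  FIRST[S]={a,b}  FIRST[A]={a}  FIRST[B]={a,b}  FIRST[C]={a}
iter 2:
  C via C→S: +{b}
  FIRST[S]={a,b}  FIRST[A]={a}  FIRST[B]={a,b}  FIRST[C]={a,b}
iter 3: — fixpoint
  FIRST[S]={a,b}  FIRST[A]={a}  FIRST[B]={a,b}  FIRST[C]={a,b}

FOLLOW iteration:
initialize: $ ∈ FOLLOW(S)
[1]
  S→C A: FOLLOW(C) ⊇ FIRST(A) = {a}; new: +{a}
  S→C A: FOLLOW(A) ⊇ FOLLOW(S) ⊇ {$}; new: +{$}
  S→S A: FOLLOW(S) ⊇ FIRST(A) = {a}; new: +{a}
  S→S A: FOLLOW(A) ⊇ FOLLOW(S) ⊇ {$,a}; new: +{a}
  S→b B: FOLLOW(B) ⊇ FOLLOW(S) ⊇ {$,a}; new: +{$,a}
  FOLLOW[S]={$,a}  FOLLOW[A]={$,a}  FOLLOW[B]={$,a}  FOLLOW[C]={a}
[2] (stable)
  FOLLOW[S]={$,a}  FOLLOW[A]={$,a}  FOLLOW[B]={$,a}  FOLLOW[C]={a}

FOLLOW(S) = ["$", "a"]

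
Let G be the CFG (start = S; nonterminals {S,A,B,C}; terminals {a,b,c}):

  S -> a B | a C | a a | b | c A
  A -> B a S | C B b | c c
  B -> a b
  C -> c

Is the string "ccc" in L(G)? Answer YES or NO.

Convert to CNF:
  S -> T0 B | T0 C | T0 T0 | T2 A | b
  A -> B X3 | C X4 | T2 T2
  B -> T0 T1
  C -> c
  T0 -> a
  T1 -> b
  T2 -> c
  X3 -> T0 S
  X4 -> B T1

Fill CYK table bottom-up:
  T[0,0] 'c' = {C,T2}  orig:{C}
  T[1,1] 'c' = {C,T2}  orig:{C}
  T[2,2] 'c' = {C,T2}  orig:{C}
  T[0,1] 'cc' = {A}
  T[1,2] 'cc' = {A}
  T[0,2] 'ccc' = {S}

S ∈ T[0,2] ⇒ YES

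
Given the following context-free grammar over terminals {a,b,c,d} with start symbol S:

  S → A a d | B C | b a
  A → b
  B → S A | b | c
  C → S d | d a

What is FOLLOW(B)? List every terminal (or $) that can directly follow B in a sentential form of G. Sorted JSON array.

Compute FIRST by fixpoint:
iter 1:
  A via A→b: +{b}
  B via B→b: +{b}
  B via B→c: +{c}
  C via C→d a: +{d}
  S via S→A a d: +{b}
  S via S→B C: +{c}
  FIRST[S]={b,c}  FIRST[A]={b}  FIRST[B]={b,c}  FIRST[C]={d}
iter 2:
  C via C→S d: +{b,c}
  FIRST[S]={b,c}  FIRST[A]={b}  FIRST[B]={b,c}  FIRST[C]={b,c,d}
iter 3: — fixpoint
  FIRST[S]={b,c}  FIRST[A]={b}  FIRST[B]={b,c}  FIRST[C]={b,c,d}

FOLLOW iteration:
FOLLOW(S) := {$}
iter 1:
  B→S A: FOLLOW(S) ⊇ FIRST(A) = {b}; new: +{b}
  C→S d: FOLLOW(S) ⊇ FIRST(d) = {d}; new: +{d}
  S→A a d: FOLLOW(A) ⊇ FIRST(a) = {a}; new: +{a}
  S→B C: FOLLOW(B) ⊇ FIRST(C) = {b,c,d}; new: +{b,c,d}
  S→B C: FOLLOW(C) ⊇ FOLLOW(S) ⊇ {$,b,d}; new: +{$,b,d}
  FOLLOW[S]={$,b,d}  FOLLOW[A]={a}  FOLLOW[B]={b,c,d}  FOLLOW[C]={$,b,d}
iter 2:
  B→S A: FOLLOW(A) ⊇ FOLLOW(B) ⊇ {b,c,d}; new: +{b,c,d}
  FOLLOW[S]={$,b,d}  FOLLOW[A]={a,b,c,d}  FOLLOW[B]={b,c,d}  FOLLOW[C]={$,b,d}
iter 3: (no change)
  FOLLOW[S]={$,b,d}  FOLLOW[A]={a,b,c,d}  FOLLOW[B]={b,c,d}  FOLLOW[C]={$,b,d}

FOLLOW(B) = ["b", "c", "d"]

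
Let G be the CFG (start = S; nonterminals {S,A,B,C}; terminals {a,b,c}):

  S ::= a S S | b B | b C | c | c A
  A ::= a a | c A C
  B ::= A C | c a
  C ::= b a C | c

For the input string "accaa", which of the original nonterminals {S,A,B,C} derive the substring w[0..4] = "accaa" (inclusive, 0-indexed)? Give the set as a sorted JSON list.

CNF form of G:
  S -> T0 X5 | T1 A | T2 B | T2 C | c
  A -> T0 T0 | T1 X3
  B -> A C | T1 T0
  C -> T2 X4 | c
  T0 -> a
  T1 -> c
  T2 -> b
  X3 -> A C
  X4 -> T0 C
  X5 -> S S

CYK table (by increasing span), restricted to cells inside w[0..4]:
  [0..0]={T0}  "a"  orig:{}
  [1..1]={C,S,T1}  "c"  orig:{C,S}
  [2..2]={C,S,T1}  "c"  orig:{C,S}
  [3..3]={T0}  "a"  orig:{}
  [4..4]={T0}  "a"  orig:{}
  [0..1]={X4}  "ac"  orig:{}
  [1..2]={X5}  "cc"  orig:{}
  [2..3]={B}  "ca"
  [3..4]={A}  "aa"
  [0..2]={S}  "acc"
  [1..3]=∅  "cca"
  [2..4]={S}  "caa"
  [0..3]=∅  "acca"
  [1..4]={X5}  "ccaa"  orig:{}
  [0..4]={S}  "accaa"

Original NTs in T[0,4] deriving "accaa": ["S"]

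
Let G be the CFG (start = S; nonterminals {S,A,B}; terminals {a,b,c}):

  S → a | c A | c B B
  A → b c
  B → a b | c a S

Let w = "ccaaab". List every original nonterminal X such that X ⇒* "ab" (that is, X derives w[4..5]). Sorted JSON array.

Convert to CNF:
  S -> T1 A | T1 X4 | a
  A -> T0 T1
  B -> T1 X3 | T2 T0
  T0 -> b
  T1 -> c
  T2 -> a
  X3 -> T2 S
  X4 -> B B

CYK fill, restricted to cells inside w[4..5]:
  [4..4]={S,T2}  "a"  orig:{S}
  [5..5]={T0}  "b"  orig:{}
  [4..5]={B}  "ab"

Original NTs in T[4,5] deriving "ab": ["B"]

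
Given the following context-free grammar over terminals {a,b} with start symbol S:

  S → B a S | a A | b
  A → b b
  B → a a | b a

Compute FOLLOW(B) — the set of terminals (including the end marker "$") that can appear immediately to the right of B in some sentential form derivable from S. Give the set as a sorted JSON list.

FIRST sets, iterate to fixpoint:
[1]
  A via A→b b: +{b}
  B via B→a a: +{a}
  B via B→b a: +{b}
  S via S→B a S: +{a,b}
  FIRST(S)={a,b}  FIRST(A)={b}  FIRST(B)={a,b}
[2] done
  FIRST(S)={a,b}  FIRST(A)={b}  FIRST(B)={a,b}

Compute FOLLOW by fixpoint:
seed FOLLOW(S) with $
iter 1:
  S→B a S: FOLLOW(B) ⊇ FIRST(a) = {a}; new: +{a}
  S→a A: FOLLOW(A) ⊇ FOLLOW(S) ⊇ {$}; new: +{$}
  FOLLOW[S]={$}  FOLLOW[A]={$}  FOLLOW[B]={a}
iter 2: done
  FOLLOW[S]={$}  FOLLOW[A]={$}  FOLLOW[B]={a}

FOLLOW(B) = ["a"]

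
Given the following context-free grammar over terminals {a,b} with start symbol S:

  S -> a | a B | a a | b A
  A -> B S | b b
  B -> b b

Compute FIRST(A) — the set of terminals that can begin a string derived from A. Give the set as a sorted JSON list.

FIRST iteration:
iter 1:
  A via A→b b: +{b}
  B via B→b b: +{b}
  S via S→a: +{a}
  S via S→b A: +{b}
  FIRST[S]={a,b}  FIRST[A]={b}  FIRST[B]={b}
iter 2: (stable)
  FIRST[S]={a,b}  FIRST[A]={b}  FIRST[B]={b}

FIRST(A) = ["b"]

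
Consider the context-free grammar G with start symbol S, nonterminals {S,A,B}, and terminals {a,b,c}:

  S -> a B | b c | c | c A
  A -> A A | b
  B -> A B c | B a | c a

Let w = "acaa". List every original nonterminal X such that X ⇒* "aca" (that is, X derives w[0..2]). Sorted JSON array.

CNF form of G:
  S -> T0 A | T1 B | T2 T0 | c
  A -> A A | b
  B -> A X3 | B T1 | T0 T1
  T0 -> c
  T1 -> a
  T2 -> b
  X3 -> B T0

CYK fill — only the sub-triangle for w[0..2]:
  T[0,0] 'a' = {T1}  orig:{}
  T[1,1] 'c' = {S,T0}  orig:{S}
  T[2,2] 'a' = {T1}  orig:{}
  T[0,1] 'ac' = ∅
  T[1,2] 'ca' = {B}
  T[0,2] 'aca' = {S}

Original NTs in T[0,2] deriving "aca": ["S"]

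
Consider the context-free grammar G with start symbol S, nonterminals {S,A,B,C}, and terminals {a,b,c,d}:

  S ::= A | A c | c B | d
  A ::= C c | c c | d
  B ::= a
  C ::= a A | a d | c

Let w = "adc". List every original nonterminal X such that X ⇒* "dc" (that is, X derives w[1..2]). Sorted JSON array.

Convert to CNF:
  S -> A T0 | C T0 | T0 B | T0 T0 | d
  A -> C T0 | T0 T0 | d
  B -> a
  C -> T1 A | T1 T2 | c
  T0 -> c
  T1 -> a
  T2 -> d

CYK table (by increasing span), restricted to cells inside w[1..2]:
  cell(1,1) d: {A,S,T2}  orig:{A,S}
  cell(2,2) c: {C,T0}  orig:{C}
  cell(1,2) dc: {S}

Original NTs in T[1,2] deriving "dc": ["S"]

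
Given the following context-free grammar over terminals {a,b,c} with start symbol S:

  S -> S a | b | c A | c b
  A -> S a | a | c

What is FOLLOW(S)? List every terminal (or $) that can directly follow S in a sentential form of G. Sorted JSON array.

FIRST iteration:
pass 1:
  A via A→a: +{a}
  A via A→c: +{c}
  S via S→b: +{b}
  S via S→c A: +{c}
  FIRST(S)={b,c}  FIRST(A)={a,c}
pass 2:
  A via A→S a: +{b}
  FIRST(S)={b,c}  FIRST(A)={a,b,c}
pass 3: (stable)
  FIRST(S)={b,c}  FIRST(A)={a,b,c}

Compute FOLLOW by fixpoint:
initialize: $ ∈ FOLLOW(S)
[1]
  A→S a: FOLLOW(S) ⊇ FIRST(a) = {a}; new: +{a}
  S→c A: FOLLOW(A) ⊇ FOLLOW(S) ⊇ {$,a}; new: +{$,a}
  FOLLOW(S)={$,a}  FOLLOW(A)={$,a}
[2] done
  FOLLOW(S)={$,a}  FOLLOW(A)={$,a}

FOLLOW(S) = ["$", "a"]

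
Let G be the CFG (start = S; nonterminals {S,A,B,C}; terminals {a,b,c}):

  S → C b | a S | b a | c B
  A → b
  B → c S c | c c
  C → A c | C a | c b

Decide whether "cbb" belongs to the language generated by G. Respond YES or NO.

Convert to CNF:
  S -> C T2 | T0 B | T1 S | T2 T1
  A -> b
  B -> T0 T0 | T0 X3
  C -> A T0 | C T1 | T0 T2
  T0 -> c
  T1 -> a
  T2 -> b
  X3 -> S T0

CYK fill:
  [0..0]={T0}  "c"  orig:{}
  [1..1]={A,T2}  "b"  orig:{A}
  [2..2]={A,T2}  "b"  orig:{A}
  [0..1]={C}  "cb"
  [1..2]=∅  "bb"
  [0..2]={S}  "cbb"

S ∈ T[0,2] ⇒ YES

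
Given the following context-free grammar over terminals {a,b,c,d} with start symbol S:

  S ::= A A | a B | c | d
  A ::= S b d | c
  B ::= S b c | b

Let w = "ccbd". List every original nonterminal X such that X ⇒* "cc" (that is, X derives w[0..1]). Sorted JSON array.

Convert to CNF:
  S -> A A | T3 B | c | d
  A -> S X4 | c
  B -> S X5 | b
  T0 -> b
  T1 -> d
  T2 -> c
  T3 -> a
  X4 -> T0 T1
  X5 -> T0 T2

CYK fill — only the sub-triangle for w[0..1]:
  T[0,0] 'c' = {A,S,T2}  orig:{A,S}
  T[1,1] 'c' = {A,S,T2}  orig:{A,S}
  T[0,1] 'cc' = {S}

Original NTs in T[0,1] deriving "cc": ["S"]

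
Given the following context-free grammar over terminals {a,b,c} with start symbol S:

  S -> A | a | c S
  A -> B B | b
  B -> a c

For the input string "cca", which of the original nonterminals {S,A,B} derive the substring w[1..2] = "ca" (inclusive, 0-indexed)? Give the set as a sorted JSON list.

Convert to CNF:
  S -> B B | T1 S | a | b
  A -> B B | b
  B -> T0 T1
  T0 -> a
  T1 -> c

CYK table (by increasing span) (cells [i..j] with 1 ≤ i ≤ j ≤ 2 only):
  T[1,1] 'c' = {T1}  orig:{}
  T[2,2] 'a' = {S,T0}  orig:{S}
  T[1,2] 'ca' = {S}

Original NTs in T[1,2] deriving "ca": ["S"]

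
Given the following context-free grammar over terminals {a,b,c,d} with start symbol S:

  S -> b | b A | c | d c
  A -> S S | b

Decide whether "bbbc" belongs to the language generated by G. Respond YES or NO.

CNF form of G:
  S -> T0 A | T1 T2 | b | c
  A -> S S | b
  T0 -> b
  T1 -> d
  T2 -> c

CYK table (by increasing span):
  [0..0]={A,S,T0}  "b"  orig:{A,S}
  [1..1]={A,S,T0}  "b"  orig:{A,S}
  [2..2]={A,S,T0}  "b"  orig:{A,S}
  [3..3]={S,T2}  "c"  orig:{S}
  [0..1]={A,S}  "bb"
  [1..2]={A,S}  "bb"
  [2..3]={A}  "bc"
  [0..2]={A,S}  "bbb"
  [1..3]={A,S}  "bbc"
  [0..3]={A,S}  "bbbc"

S ∈ T[0,3] ⇒ YES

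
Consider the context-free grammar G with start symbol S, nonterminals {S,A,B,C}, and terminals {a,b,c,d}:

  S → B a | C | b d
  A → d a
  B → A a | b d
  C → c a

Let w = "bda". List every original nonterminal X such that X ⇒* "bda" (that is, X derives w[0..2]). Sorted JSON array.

Convert to CNF:
  S -> B T1 | T2 T0 | T3 T1
  A -> T0 T1
  B -> A T1 | T2 T0
  C -> T3 T1
  T0 -> d
  T1 -> a
  T2 -> b
  T3 -> c

CYK table (by increasing span) (cells [i..j] with 0 ≤ i ≤ j ≤ 2 only):
  [0..0]={T2}  "b"  orig:{}
  [1..1]={T0}  "d"  orig:{}
  [2..2]={T1}  "a"  orig:{}
  [0..1]={B,S}  "bd"
  [1..2]={A}  "da"
  [0..2]={S}  "bda"

Original NTs in T[0,2] deriving "bda": ["S"]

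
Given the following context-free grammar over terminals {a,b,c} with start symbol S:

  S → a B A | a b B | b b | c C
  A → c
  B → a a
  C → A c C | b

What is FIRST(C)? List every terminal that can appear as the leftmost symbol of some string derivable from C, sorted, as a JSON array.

Compute FIRST by fixpoint:
iter 1:
  A via A→c: +{c}
  B via B→a a: +{a}
  C via C→A c C: +{c}
  C via C→b: +{b}
  S via S→a B A: +{a}
  S via S→b b: +{b}
  S via S→c C: +{c}
  FIRST[S]={a,b,c}  FIRST[A]={c}  FIRST[B]={a}  FIRST[C]={b,c}
iter 2: (stable)
  FIRST[S]={a,b,c}  FIRST[A]={c}  FIRST[B]={a}  FIRST[C]={b,c}

FIRST(C) = ["b", "c"]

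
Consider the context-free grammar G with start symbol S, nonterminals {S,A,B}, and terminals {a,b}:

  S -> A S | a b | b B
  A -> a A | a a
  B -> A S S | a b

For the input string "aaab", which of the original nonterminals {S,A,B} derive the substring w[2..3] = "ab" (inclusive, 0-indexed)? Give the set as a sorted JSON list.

CNF form of G:
  S -> A S | T0 T1 | T1 B
  A -> T0 A | T0 T0
  B -> A X2 | T0 T1
  T0 -> a
  T1 -> b
  X2 -> S S

CYK fill — only the sub-triangle for w[2..3]:
  T[2,2] 'a' = {T0}  orig:{}
  T[3,3] 'b' = {T1}  orig:{}
  T[2,3] 'ab' = {B,S}

Original NTs in T[2,3] deriving "ab": ["B", "S"]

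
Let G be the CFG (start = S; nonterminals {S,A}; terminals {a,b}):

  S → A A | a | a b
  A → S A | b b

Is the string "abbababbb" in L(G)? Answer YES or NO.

CNF form of G:
  S -> A A | T1 T0 | a
  A -> S A | T0 T0
  T0 -> b
  T1 -> a

Fill CYK table bottom-up:
  [0..0]={S,T1}  "a"  orig:{S}
  [1..1]={T0}  "b"  orig:{}
  [2..2]={T0}  "b"  orig:{}
  [3..3]={S,T1}  "a"  orig:{S}
  [4..4]={T0}  "b"  orig:{}
  [5..5]={S,T1}  "a"  orig:{S}
  [6..6]={T0}  "b"  orig:{}
  [7..7]={T0}  "b"  orig:{}
  [8..8]={T0}  "b"  orig:{}
  [0..1]={S}  "ab"
  [1..2]={A}  "bb"
  [2..3]=∅  "ba"
  [3..4]={S}  "ab"
  [4..5]=∅  "ba"
  [5..6]={S}  "ab"
  [6..7]={A}  "bb"
  [7..8]={A}  "bb"
  [0..2]={A}  "abb"
  [1..3]=∅  "bba"
  [2..4]=∅  "bab"
  [3..5]=∅  "aba"
  [4..6]=∅  "bab"
  [5..7]={A}  "abb"
  [6..8]=∅  "bbb"
  [0..3]=∅  "abba"
  [1..4]=∅  "bbab"
  [2..5]=∅  "baba"
  [3..6]=∅  "abab"
  [4..7]=∅  "babb"
  [5..8]={A}  "abbb"
  [0..4]=∅  "abbab"
  [1..5]=∅  "bbaba"
  [2..6]=∅  "babab"
  [3..7]={A}  "ababb"
  [4..8]=∅  "babbb"
  [0..5]=∅  "abbaba"
  [1..6]=∅  "bbabab"
  [2..7]=∅  "bababb"
  [3..8]={A}  "ababbb"
  [0..6]=∅  "abbabab"
  [1..7]={S}  "bbababb"
  [2..8]=∅  "bababbb"
  [0..7]={S}  "abbababb"
  [1..8]={S}  "bbababbb"
  [0..8]={S}  "abbababbb"

S ∈ T[0,8] ⇒ YES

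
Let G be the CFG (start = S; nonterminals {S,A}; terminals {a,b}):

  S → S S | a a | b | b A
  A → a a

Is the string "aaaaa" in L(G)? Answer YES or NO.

CNF form of G:
  S -> S S | T0 T0 | T1 A | b
  A -> T0 T0
  T0 -> a
  T1 -> b

CYK fill:
  cell(0,0) a: {T0}  orig:{}
  cell(1,1) a: {T0}  orig:{}
  cell(2,2) a: {T0}  orig:{}
  cell(3,3) a: {T0}  orig:{}
  cell(4,4) a: {T0}  orig:{}
  cell(0,1) aa: {A,S}
  cell(1,2) aa: {A,S}
  cell(2,3) aa: {A,S}
  cell(3,4) aa: {A,S}
  cell(0,2) aaa: ∅
  cell(1,3) aaa: ∅
  cell(2,4) aaa: ∅
  cell(0,3) aaaa: {S}
  cell(1,4) aaaa: {S}
  cell(0,4) aaaaa: ∅

S ∉ T[0,4] ⇒ NO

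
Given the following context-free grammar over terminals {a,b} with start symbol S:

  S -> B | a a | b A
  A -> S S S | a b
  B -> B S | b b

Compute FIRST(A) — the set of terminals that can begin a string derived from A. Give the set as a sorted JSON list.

FIRST sets, iterate to fixpoint:
pass 1:
  A via A→a b: +{a}
  B via B→b b: +{b}
  S via S→B: +{b}
  S via S→a a: +{a}
  FIRST(S)={a,b}  FIRST(A)={a}  FIRST(B)={b}
pass 2:
  A via A→S S S: +{b}
  FIRST(S)={a,b}  FIRST(A)={a,b}  FIRST(B)={b}
pass 3: done
  FIRST(S)={a,b}  FIRST(A)={a,b}  FIRST(B)={b}

FIRST(A) = ["a", "b"]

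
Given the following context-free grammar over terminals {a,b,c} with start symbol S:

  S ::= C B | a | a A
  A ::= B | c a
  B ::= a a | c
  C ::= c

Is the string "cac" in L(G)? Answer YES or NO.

Convert to CNF:
  S -> C B | T0 A | a
  A -> T0 T0 | T1 T0 | c
  B -> T0 T0 | c
  C -> c
  T0 -> a
  T1 -> c

Fill CYK table bottom-up:
  [0..0]={A,B,C,T1}  "c"  orig:{A,B,C}
  [1..1]={S,T0}  "a"  orig:{S}
  [2..2]={A,B,C,T1}  "c"  orig:{A,B,C}
  [0..1]={A}  "ca"
  [1..2]={S}  "ac"
  [0..2]=∅  "cac"

S ∉ T[0,2] ⇒ NO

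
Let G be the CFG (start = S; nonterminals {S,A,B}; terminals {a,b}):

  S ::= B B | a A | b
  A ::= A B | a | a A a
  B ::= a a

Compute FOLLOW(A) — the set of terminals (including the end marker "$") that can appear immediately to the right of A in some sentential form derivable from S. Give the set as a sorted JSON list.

FIRST iteration:
[1]
  A via A→a: +{a}
  B via B→a a: +{a}
  S via S→B B: +{a}
  S via S→b: +{b}
  S: {a,b}  A: {a}  B: {a}
[2] — fixpoint
  S: {a,b}  A: {a}  B: {a}

Compute FOLLOW by fixpoint:
initialize: $ ∈ FOLLOW(S)
[1]
  A→A B: FOLLOW(A) ⊇ FIRST(B) = {a}; new: +{a}
  A→A B: FOLLOW(B) ⊇ FOLLOW(A) ⊇ {a}; new: +{a}
  S→B B: FOLLOW(B) ⊇ FOLLOW(S) ⊇ {$}; new: +{$}
  S→a A: FOLLOW(A) ⊇ FOLLOW(S) ⊇ {$}; new: +{$}
  FOLLOW(S)={$}  FOLLOW(A)={$,a}  FOLLOW(B)={$,a}
[2] — fixpoint
  FOLLOW(S)={$}  FOLLOW(A)={$,a}  FOLLOW(B)={$,a}

FOLLOW(A) = ["$", "a"]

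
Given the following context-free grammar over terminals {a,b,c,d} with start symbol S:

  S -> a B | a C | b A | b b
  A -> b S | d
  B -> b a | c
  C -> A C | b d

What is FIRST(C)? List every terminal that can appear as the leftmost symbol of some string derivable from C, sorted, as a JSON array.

Compute FIRST by fixpoint:
iter 1:
  A via A→b S: +{b}
  A via A→d: +{d}
  B via B→b a: +{b}
  B via B→c: +{c}
  C via C→A C: +{b,d}
  S via S→a B: +{a}
  S via S→b A: +{b}
  S: {a,b}  A: {b,d}  B: {b,c}  C: {b,d}
iter 2: — fixpoint
  S: {a,b}  A: {b,d}  B: {b,c}  C: {b,d}

FIRST(C) = ["b", "d"]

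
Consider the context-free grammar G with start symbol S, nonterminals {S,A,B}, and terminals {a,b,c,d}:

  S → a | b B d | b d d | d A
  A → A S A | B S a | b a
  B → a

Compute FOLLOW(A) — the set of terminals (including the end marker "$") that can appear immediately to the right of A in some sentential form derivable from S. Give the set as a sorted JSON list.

FIRST iteration:
iter 1:
  A via A→b a: +{b}
  B via B→a: +{a}
  S via S→a: +{a}
  S via S→b B d: +{b}
  S via S→d A: +{d}
  S: {a,b,d}  A: {b}  B: {a}
iter 2:
  A via A→B S a: +{a}
  S: {a,b,d}  A: {a,b}  B: {a}
iter 3: (stable)
  S: {a,b,d}  A: {a,b}  B: {a}

FOLLOW sets:
seed FOLLOW(S) with $
pass 1:
  A→A S A: FOLLOW(A) ⊇ FIRST(S) = {a,b,d}; new: +{a,b,d}
  A→A S A: FOLLOW(S) ⊇ FIRST(A) = {a,b}; new: +{a,b}
  A→B S a: FOLLOW(B) ⊇ FIRST(S) = {a,b,d}; new: +{a,b,d}
  S→d A: FOLLOW(A) ⊇ FOLLOW(S) ⊇ {$,a,b}; new: +{$}
  FOLLOW[S]={$,a,b}  FOLLOW[A]={$,a,b,d}  FOLLOW[B]={a,b,d}
pass 2: — fixpoint
  FOLLOW[S]={$,a,b}  FOLLOW[A]={$,a,b,d}  FOLLOW[B]={a,b,d}

FOLLOW(A) = ["$", "a", "b", "d"]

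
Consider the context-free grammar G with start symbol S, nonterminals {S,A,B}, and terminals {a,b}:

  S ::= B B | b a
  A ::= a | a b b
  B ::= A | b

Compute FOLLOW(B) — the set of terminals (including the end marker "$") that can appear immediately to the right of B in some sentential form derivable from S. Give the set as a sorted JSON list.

Compute FIRST by fixpoint:
pass 1:
  A via A→a: +{a}
  B via B→A: +{a}
  B via B→b: +{b}
  S via S→B B: +{a,b}
  FIRST(S)={a,b}  FIRST(A)={a}  FIRST(B)={a,b}
pass 2: done
  FIRST(S)={a,b}  FIRST(A)={a}  FIRST(B)={a,b}

Compute FOLLOW by fixpoint:
seed FOLLOW(S) with $
iter 1:
  S→B B: FOLLOW(B) ⊇ FIRST(B) = {a,b}; new: +{a,b}
  S→B B: FOLLOW(B) ⊇ FOLLOW(S) ⊇ {$}; new: +{$}
  FOLLOW[S]={$}  FOLLOW[A]={}  FOLLOW[B]={$,a,b}
iter 2:
  B→A: FOLLOW(A) ⊇ FOLLOW(B) ⊇ {$,a,b}; new: +{$,a,b}
  FOLLOW[S]={$}  FOLLOW[A]={$,a,b}  FOLLOW[B]={$,a,b}
iter 3: done
  FOLLOW[S]={$}  FOLLOW[A]={$,a,b}  FOLLOW[B]={$,a,b}

FOLLOW(B) = ["$", "a", "b"]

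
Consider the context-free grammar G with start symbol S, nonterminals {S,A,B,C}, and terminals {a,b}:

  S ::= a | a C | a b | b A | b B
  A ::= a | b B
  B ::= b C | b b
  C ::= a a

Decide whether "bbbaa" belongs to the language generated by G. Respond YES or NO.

CNF form of G:
  S -> T0 A | T0 B | T1 C | T1 T0 | a
  A -> T0 B | a
  B -> T0 C | T0 T0
  C -> T1 T1
  T0 -> b
  T1 -> a

Fill CYK table bottom-up:
  T[0,0] 'b' = {T0}  orig:{}
  T[1,1] 'b' = {T0}  orig:{}
  T[2,2] 'b' = {T0}  orig:{}
  T[3,3] 'a' = {A,S,T1}  orig:{A,S}
  T[4,4] 'a' = {A,S,T1}  orig:{A,S}
  T[0,1] 'bb' = {B}
  T[1,2] 'bb' = {B}
  T[2,3] 'ba' = {S}
  T[3,4] 'aa' = {C}
  T[0,2] 'bbb' = {A,S}
  T[1,3] 'bba' = ∅
  T[2,4] 'baa' = {B}
  T[0,3] 'bbba' = ∅
  T[1,4] 'bbaa' = {A,S}
  T[0,4] 'bbbaa' = {S}

S ∈ T[0,4] ⇒ YES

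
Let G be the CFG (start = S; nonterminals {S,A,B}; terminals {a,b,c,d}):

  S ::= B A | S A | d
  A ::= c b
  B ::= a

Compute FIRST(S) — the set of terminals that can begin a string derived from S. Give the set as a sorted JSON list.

Compute FIRST by fixpoint:
[1]
  A via A→c b: +{c}
  B via B→a: +{a}
  S via S→B A: +{a}
  S via S→d: +{d}
  S: {a,d}  A: {c}  B: {a}
[2] (stable)
  S: {a,d}  A: {c}  B: {a}

FIRST(S) = ["a", "d"]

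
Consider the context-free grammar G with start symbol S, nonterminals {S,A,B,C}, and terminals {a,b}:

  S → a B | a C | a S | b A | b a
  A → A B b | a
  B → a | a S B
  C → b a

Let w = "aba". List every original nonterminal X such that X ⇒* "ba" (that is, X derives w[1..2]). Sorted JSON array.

CNF form of G:
  S -> T0 A | T0 T1 | T1 B | T1 C | T1 S
  A -> A X2 | a
  B -> T1 X3 | a
  C -> T0 T1
  T0 -> b
  T1 -> a
  X2 -> B T0
  X3 -> S B

CYK table (by increasing span) (cells [i..j] with 1 ≤ i ≤ j ≤ 2 only):
  cell(1,1) b: {T0}  orig:{}
  cell(2,2) a: {A,B,T1}  orig:{A,B}
  cell(1,2) ba: {C,S}

Original NTs in T[1,2] deriving "ba": ["C", "S"]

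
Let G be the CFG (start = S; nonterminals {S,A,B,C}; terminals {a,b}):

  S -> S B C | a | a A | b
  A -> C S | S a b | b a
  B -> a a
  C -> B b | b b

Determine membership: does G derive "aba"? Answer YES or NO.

Convert to CNF:
  S -> S X3 | T0 A | a | b
  A -> C S | S X2 | T1 T0
  B -> T0 T0
  C -> B T1 | T1 T1
  T0 -> a
  T1 -> b
  X2 -> T0 T1
  X3 -> B C

Fill CYK table bottom-up:
  [0..0]={S,T0}  "a"  orig:{S}
  [1..1]={S,T1}  "b"  orig:{S}
  [2..2]={S,T0}  "a"  orig:{S}
  [0..1]={X2}  "ab"  orig:{}
  [1..2]={A}  "ba"
  [0..2]={S}  "aba"

S ∈ T[0,2] ⇒ YES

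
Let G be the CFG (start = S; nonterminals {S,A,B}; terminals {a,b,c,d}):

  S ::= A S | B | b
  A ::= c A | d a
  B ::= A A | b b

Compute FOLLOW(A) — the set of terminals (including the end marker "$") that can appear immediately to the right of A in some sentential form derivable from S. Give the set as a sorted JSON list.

FIRST sets, iterate to fixpoint:
pass 1:
  A via A→c A: +{c}
  A via A→d a: +{d}
  B via B→A A: +{c,d}
  B via B→b b: +{b}
  S via S→A S: +{c,d}
  S via S→B: +{b}
  S: {b,c,d}  A: {c,d}  B: {b,c,d}
pass 2: done
  S: {b,c,d}  A: {c,d}  B: {b,c,d}

FOLLOW iteration:
initialize: $ ∈ FOLLOW(S)
round 1:
  B→A A: FOLLOW(A) ⊇ FIRST(A) = {c,d}; new: +{c,d}
  S→A S: FOLLOW(A) ⊇ FIRST(S) = {b,c,d}; new: +{b}
  S→B: FOLLOW(B) ⊇ FOLLOW(S) ⊇ {$}; new: +{$}
  FOLLOW(S)={$}  FOLLOW(A)={b,c,d}  FOLLOW(B)={$}
round 2:
  B→A A: FOLLOW(A) ⊇ FOLLOW(B) ⊇ {$}; new: +{$}
  FOLLOW(S)={$}  FOLLOW(A)={$,b,c,d}  FOLLOW(B)={$}
round 3: (stable)
  FOLLOW(S)={$}  FOLLOW(A)={$,b,c,d}  FOLLOW(B)={$}

FOLLOW(A) = ["$", "b", "c", "d"]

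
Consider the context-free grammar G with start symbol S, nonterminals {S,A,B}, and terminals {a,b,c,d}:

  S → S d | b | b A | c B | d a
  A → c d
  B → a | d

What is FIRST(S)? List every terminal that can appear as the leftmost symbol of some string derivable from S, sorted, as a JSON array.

Compute FIRST by fixpoint:
round 1:
  A via A→c d: +{c}
  B via B→a: +{a}
  B via B→d: +{d}
  S via S→b: +{b}
  S via S→c B: +{c}
  S via S→d a: +{d}
  S: {b,c,d}  A: {c}  B: {a,d}
round 2: (stable)
  S: {b,c,d}  A: {c}  B: {a,d}

FIRST(S) = ["b", "c", "d"]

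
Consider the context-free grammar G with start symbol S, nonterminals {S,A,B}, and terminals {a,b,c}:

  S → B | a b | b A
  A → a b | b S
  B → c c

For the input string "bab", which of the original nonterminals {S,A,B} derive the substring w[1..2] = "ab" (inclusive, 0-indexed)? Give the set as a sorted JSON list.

CNF form of G:
  S -> T0 T1 | T1 A | T2 T2
  A -> T0 T1 | T1 S
  B -> T2 T2
  T0 -> a
  T1 -> b
  T2 -> c

Fill CYK table bottom-up — only the sub-triangle for w[1..2]:
  cell(1,1) a: {T0}  orig:{}
  cell(2,2) b: {T1}  orig:{}
  cell(1,2) ab: {A,S}

Original NTs in T[1,2] deriving "ab": ["A", "S"]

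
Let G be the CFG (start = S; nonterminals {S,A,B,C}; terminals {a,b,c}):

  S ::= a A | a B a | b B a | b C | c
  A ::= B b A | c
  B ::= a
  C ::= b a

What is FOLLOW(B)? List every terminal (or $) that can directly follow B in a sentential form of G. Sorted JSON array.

Compute FIRST by fixpoint:
iter 1:
  A via A→c: +{c}
  B via B→a: +{a}
  C via C→b a: +{b}
  S via S→a A: +{a}
  S via S→b B a: +{b}
  S via S→c: +{c}
  FIRST(S)={a,b,c}  FIRST(A)={c}  FIRST(B)={a}  FIRST(C)={b}
iter 2:
  A via A→B b A: +{a}
  FIRST(S)={a,b,c}  FIRST(A)={a,c}  FIRST(B)={a}  FIRST(C)={b}
iter 3: — fixpoint
  FIRST(S)={a,b,c}  FIRST(A)={a,c}  FIRST(B)={a}  FIRST(C)={b}

FOLLOW sets:
FOLLOW(S) := {$}
pass 1:
  A→B b A: FOLLOW(B) ⊇ FIRST(b) = {b}; new: +{b}
  S→a A: FOLLOW(A) ⊇ FOLLOW(S) ⊇ {$}; new: +{$}
  S→a B a: FOLLOW(B) ⊇ FIRST(a) = {a}; new: +{a}
  S→b C: FOLLOW(C) ⊇ FOLLOW(S) ⊇ {$}; new: +{$}
  FOLLOW(S)={$}  FOLLOW(A)={$}  FOLLOW(B)={a,b}  FOLLOW(C)={$}
pass 2: (no change)
  FOLLOW(S)={$}  FOLLOW(A)={$}  FOLLOW(B)={a,b}  FOLLOW(C)={$}

FOLLOW(B) = ["a", "b"]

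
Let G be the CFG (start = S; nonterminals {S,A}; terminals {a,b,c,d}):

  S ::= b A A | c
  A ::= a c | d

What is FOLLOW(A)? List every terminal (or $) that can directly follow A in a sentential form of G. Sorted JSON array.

FIRST iteration:
pass 1:
  A via A→a c: +{a}
  A via A→d: +{d}
  S via S→b A A: +{b}
  S via S→c: +{c}
  FIRST(S)={b,c}  FIRST(A)={a,d}
pass 2: (no change)
  FIRST(S)={b,c}  FIRST(A)={a,d}

FOLLOW iteration:
seed FOLLOW(S) with $
iter 1:
  S→b A A: FOLLOW(A) ⊇ FIRST(A) = {a,d}; new: +{a,d}
  S→b A A: FOLLOW(A) ⊇ FOLLOW(S) ⊇ {$}; new: +{$}
  S: {$}  A: {$,a,d}
iter 2: done
  S: {$}  A: {$,a,d}

FOLLOW(A) = ["$", "a", "d"]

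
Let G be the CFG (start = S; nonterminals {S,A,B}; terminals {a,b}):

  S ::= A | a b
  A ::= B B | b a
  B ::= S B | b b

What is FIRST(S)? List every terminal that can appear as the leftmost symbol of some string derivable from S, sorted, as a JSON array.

FIRST iteration:
round 1:
  A via A→b a: +{b}
  B via B→b b: +{b}
  S via S→A: +{b}
  S via S→a b: +{a}
  FIRST[S]={a,b}  FIRST[A]={b}  FIRST[B]={b}
round 2:
  B via B→S B: +{a}
  FIRST[S]={a,b}  FIRST[A]={b}  FIRST[B]={a,b}
round 3:
  A via A→B B: +{a}
  FIRST[S]={a,b}  FIRST[A]={a,b}  FIRST[B]={a,b}
round 4: done
  FIRST[S]={a,b}  FIRST[A]={a,b}  FIRST[B]={a,b}

FIRST(S) = ["a", "b"]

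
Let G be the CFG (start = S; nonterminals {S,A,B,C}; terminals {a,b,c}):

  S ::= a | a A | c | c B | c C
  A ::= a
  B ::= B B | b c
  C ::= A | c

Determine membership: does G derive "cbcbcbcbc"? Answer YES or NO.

CNF form of G:
  S -> T1 B | T1 C | T2 A | a | c
  A -> a
  B -> B B | T0 T1
  C -> a | c
  T0 -> b
  T1 -> c
  T2 -> a

Fill CYK table bottom-up:
  cell(0,0) c: {C,S,T1}  orig:{C,S}
  cell(1,1) b: {T0}  orig:{}
  cell(2,2) c: {C,S,T1}  orig:{C,S}
  cell(3,3) b: {T0}  orig:{}
  cell(4,4) c: {C,S,T1}  orig:{C,S}
  cell(5,5) b: {T0}  orig:{}
  cell(6,6) c: {C,S,T1}  orig:{C,S}
  cell(7,7) b: {T0}  orig:{}
  cell(8,8) c: {C,S,T1}  orig:{C,S}
  cell(0,1) cb: ∅
  cell(1,2) bc: {B}
  cell(2,3) cb: ∅
  cell(3,4) bc: {B}
  cell(4,5) cb: ∅
  cell(5,6) bc: {B}
  cell(6,7) cb: ∅
  cell(7,8) bc: {B}
  cell(0,2) cbc: {S}
  cell(1,3) bcb: ∅
  cell(2,4) cbc: {S}
  cell(3,5) bcb: ∅
  cell(4,6) cbc: {S}
  cell(5,7) bcb: ∅
  cell(6,8) cbc: {S}
  cell(0,3) cbcb: ∅
  cell(1,4) bcbc: {B}
  cell(2,5) cbcb: ∅
  cell(3,6) bcbc: {B}
  cell(4,7) cbcb: ∅
  cell(5,8) bcbc: {B}
  cell(0,4) cbcbc: {S}
  cell(1,5) bcbcb: ∅
  cell(2,6) cbcbc: {S}
  cell(3,7) bcbcb: ∅
  cell(4,8) cbcbc: {S}
  cell(0,5) cbcbcb: ∅
  cell(1,6) bcbcbc: {B}
  cell(2,7) cbcbcb: ∅
  cell(3,8) bcbcbc: {B}
  cell(0,6) cbcbcbc: {S}
  cell(1,7) bcbcbcb: ∅
  cell(2,8) cbcbcbc: {S}
  cell(0,7) cbcbcbcb: ∅
  cell(1,8) bcbcbcbc: {B}
  cell(0,8) cbcbcbcbc: {S}

S ∈ T[0,8] ⇒ YES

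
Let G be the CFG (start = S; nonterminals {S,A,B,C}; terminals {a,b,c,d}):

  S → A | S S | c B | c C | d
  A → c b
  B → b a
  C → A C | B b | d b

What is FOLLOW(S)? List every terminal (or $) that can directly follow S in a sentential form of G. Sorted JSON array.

Compute FIRST by fixpoint:
pass 1:
  A via A→c b: +{c}
  B via B→b a: +{b}
  C via C→A C: +{c}
  C via C→B b: +{b}
  C via C→d b: +{d}
  S via S→A: +{c}
  S via S→d: +{d}
  S: {c,d}  A: {c}  B: {b}  C: {b,c,d}
pass 2: (no change)
  S: {c,d}  A: {c}  B: {b}  C: {b,c,d}

FOLLOW sets:
initialize: $ ∈ FOLLOW(S)
iter 1:
  C→A C: FOLLOW(A) ⊇ FIRST(C) = {b,c,d}; new: +{b,c,d}
  C→B b: FOLLOW(B) ⊇ FIRST(b) = {b}; new: +{b}
  S→A: FOLLOW(A) ⊇ FOLLOW(S) ⊇ {$}; new: +{$}
  S→S S: FOLLOW(S) ⊇ FIRST(S) = {c,d}; new: +{c,d}
  S→c B: FOLLOW(B) ⊇ FOLLOW(S) ⊇ {$,c,d}; new: +{$,c,d}
  S→c C: FOLLOW(C) ⊇ FOLLOW(S) ⊇ {$,c,d}; new: +{$,c,d}
  S: {$,c,d}  A: {$,b,c,d}  B: {$,b,c,d}  C: {$,c,d}
iter 2: — fixpoint
  S: {$,c,d}  A: {$,b,c,d}  B: {$,b,c,d}  C: {$,c,d}

FOLLOW(S) = ["$", "c", "d"]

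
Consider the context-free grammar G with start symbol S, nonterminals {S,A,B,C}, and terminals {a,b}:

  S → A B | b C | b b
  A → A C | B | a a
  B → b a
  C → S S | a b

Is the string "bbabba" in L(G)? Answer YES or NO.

Convert to CNF:
  S -> A B | T1 C | T1 T1
  A -> A C | T0 T0 | T1 T0
  B -> T1 T0
  C -> S S | T0 T1
  T0 -> a
  T1 -> b

Fill CYK table bottom-up:
  T[0,0] 'b' = {T1}  orig:{}
  T[1,1] 'b' = {T1}  orig:{}
  T[2,2] 'a' = {T0}  orig:{}
  T[3,3] 'b' = {T1}  orig:{}
  T[4,4] 'b' = {T1}  orig:{}
  T[5,5] 'a' = {T0}  orig:{}
  T[0,1] 'bb' = {S}
  T[1,2] 'ba' = {A,B}
  T[2,3] 'ab' = {C}
  T[3,4] 'bb' = {S}
  T[4,5] 'ba' = {A,B}
  T[0,2] 'bba' = ∅
  T[1,3] 'bab' = {S}
  T[2,4] 'abb' = ∅
  T[3,5] 'bba' = ∅
  T[0,3] 'bbab' = ∅
  T[1,4] 'babb' = ∅
  T[2,5] 'abba' = ∅
  T[0,4] 'bbabb' = ∅
  T[1,5] 'babba' = ∅
  T[0,5] 'bbabba' = ∅

S ∉ T[0,5] ⇒ NO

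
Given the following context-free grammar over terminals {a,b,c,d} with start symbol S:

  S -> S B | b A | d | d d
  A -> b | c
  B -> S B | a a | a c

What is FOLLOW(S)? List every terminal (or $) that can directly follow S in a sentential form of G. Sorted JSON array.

FIRST iteration:
iter 1:
  A via A→b: +{b}
  A via A→c: +{c}
  B via B→a a: +{a}
  S via S→b A: +{b}
  S via S→d: +{d}
  S: {b,d}  A: {b,c}  B: {a}
iter 2:
  B via B→S B: +{b,d}
  S: {b,d}  A: {b,c}  B: {a,b,d}
iter 3: — fixpoint
  S: {b,d}  A: {b,c}  B: {a,b,d}

FOLLOW iteration:
initialize: $ ∈ FOLLOW(S)
round 1:
  B→S B: FOLLOW(S) ⊇ FIRST(B) = {a,b,d}; new: +{a,b,d}
  S→S B: FOLLOW(B) ⊇ FOLLOW(S) ⊇ {$,a,b,d}; new: +{$,a,b,d}
  S→b A: FOLLOW(A) ⊇ FOLLOW(S) ⊇ {$,a,b,d}; new: +{$,a,b,d}
  FOLLOW(S)={$,a,b,d}  FOLLOW(A)={$,a,b,d}  FOLLOW(B)={$,a,b,d}
round 2: done
  FOLLOW(S)={$,a,b,d}  FOLLOW(A)={$,a,b,d}  FOLLOW(B)={$,a,b,d}

FOLLOW(S) = ["$", "a", "b", "d"]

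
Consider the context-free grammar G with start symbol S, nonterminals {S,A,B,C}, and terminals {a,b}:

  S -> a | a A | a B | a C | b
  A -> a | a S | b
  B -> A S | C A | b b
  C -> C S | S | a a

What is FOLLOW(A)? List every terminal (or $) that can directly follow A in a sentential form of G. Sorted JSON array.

FIRST sets, iterate to fixpoint:
[1]
  A via A→a: +{a}
  A via A→b: +{b}
  B via B→A S: +{a,b}
  C via C→a a: +{a}
  S via S→a: +{a}
  S via S→b: +{b}
  S: {a,b}  A: {a,b}  B: {a,b}  C: {a}
[2]
  C via C→S: +{b}
  S: {a,b}  A: {a,b}  B: {a,b}  C: {a,b}
[3] — fixpoint
  S: {a,b}  A: {a,b}  B: {a,b}  C: {a,b}

Compute FOLLOW by fixpoint:
FOLLOW(S) := {$}
round 1:
  B→A S: FOLLOW(A) ⊇ FIRST(S) = {a,b}; new: +{a,b}
  B→C A: FOLLOW(C) ⊇ FIRST(A) = {a,b}; new: +{a,b}
  C→C S: FOLLOW(S) ⊇ FOLLOW(C) ⊇ {a,b}; new: +{a,b}
  S→a A: FOLLOW(A) ⊇ FOLLOW(S) ⊇ {$,a,b}; new: +{$}
  S→a B: FOLLOW(B) ⊇ FOLLOW(S) ⊇ {$,a,b}; new: +{$,a,b}
  S→a C: FOLLOW(C) ⊇ FOLLOW(S) ⊇ {$,a,b}; new: +{$}
  FOLLOW[S]={$,a,b}  FOLLOW[A]={$,a,b}  FOLLOW[B]={$,a,b}  FOLLOW[C]={$,a,b}
round 2: done
  FOLLOW[S]={$,a,b}  FOLLOW[A]={$,a,b}  FOLLOW[B]={$,a,b}  FOLLOW[C]={$,a,b}

FOLLOW(A) = ["$", "a", "b"]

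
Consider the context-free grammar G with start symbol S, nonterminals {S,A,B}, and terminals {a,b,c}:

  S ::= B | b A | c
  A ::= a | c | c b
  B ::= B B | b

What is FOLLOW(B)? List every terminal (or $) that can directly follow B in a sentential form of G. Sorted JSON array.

FIRST sets, iterate to fixpoint:
pass 1:
  A via A→a: +{a}
  A via A→c: +{c}
  B via B→b: +{b}
  S via S→B: +{b}
  S via S→c: +{c}
  FIRST[S]={b,c}  FIRST[A]={a,c}  FIRST[B]={b}
pass 2: done
  FIRST[S]={b,c}  FIRST[A]={a,c}  FIRST[B]={b}

FOLLOW sets:
seed FOLLOW(S) with $
round 1:
  B→B B: FOLLOW(B) ⊇ FIRST(B) = {b}; new: +{b}
  S→B: FOLLOW(B) ⊇ FOLLOW(S) ⊇ {$}; new: +{$}
  S→b A: FOLLOW(A) ⊇ FOLLOW(S) ⊇ {$}; new: +{$}
  FOLLOW[S]={$}  FOLLOW[A]={$}  FOLLOW[B]={$,b}
round 2: done
  FOLLOW[S]={$}  FOLLOW[A]={$}  FOLLOW[B]={$,b}

FOLLOW(B) = ["$", "b"]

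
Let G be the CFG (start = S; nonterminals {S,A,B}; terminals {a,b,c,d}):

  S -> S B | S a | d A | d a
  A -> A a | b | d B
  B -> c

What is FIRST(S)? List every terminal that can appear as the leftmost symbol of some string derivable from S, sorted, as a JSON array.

FIRST sets, iterate to fixpoint:
pass 1:
  A via A→b: +{b}
  A via A→d B: +{d}
  B via B→c: +{c}
  S via S→d A: +{d}
  FIRST(S)={d}  FIRST(A)={b,d}  FIRST(B)={c}
pass 2: — fixpoint
  FIRST(S)={d}  FIRST(A)={b,d}  FIRST(B)={c}

FIRST(S) = ["d"]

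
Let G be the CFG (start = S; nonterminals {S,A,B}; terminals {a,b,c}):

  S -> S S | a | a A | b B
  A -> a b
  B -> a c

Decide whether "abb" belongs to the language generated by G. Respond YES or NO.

CNF form of G:
  S -> S S | T0 A | T1 B | a
  A -> T0 T1
  B -> T0 T2
  T0 -> a
  T1 -> b
  T2 -> c

Fill CYK table bottom-up:
  T[0,0] 'a' = {S,T0}  orig:{S}
  T[1,1] 'b' = {T1}  orig:{}
  T[2,2] 'b' = {T1}  orig:{}
  T[0,1] 'ab' = {A}
  T[1,2] 'bb' = ∅
  T[0,2] 'abb' = ∅

S ∉ T[0,2] ⇒ NO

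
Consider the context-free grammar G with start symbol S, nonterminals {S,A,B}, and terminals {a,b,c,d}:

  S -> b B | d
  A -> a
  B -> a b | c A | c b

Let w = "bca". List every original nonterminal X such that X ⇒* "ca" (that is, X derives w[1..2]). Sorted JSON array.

CNF form of G:
  S -> T1 B | d
  A -> a
  B -> T0 T1 | T2 A | T2 T1
  T0 -> a
  T1 -> b
  T2 -> c

CYK fill — only the sub-triangle for w[1..2]:
  T[1,1] 'c' = {T2}  orig:{}
  T[2,2] 'a' = {A,T0}  orig:{A}
  T[1,2] 'ca' = {B}

Original NTs in T[1,2] deriving "ca": ["B"]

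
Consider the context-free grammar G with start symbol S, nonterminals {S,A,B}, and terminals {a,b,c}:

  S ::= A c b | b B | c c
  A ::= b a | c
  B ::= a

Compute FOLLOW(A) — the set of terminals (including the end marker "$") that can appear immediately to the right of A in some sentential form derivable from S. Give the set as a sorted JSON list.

Compute FIRST by fixpoint:
[1]
  A via A→b a: +{b}
  A via A→c: +{c}
  B via B→a: +{a}
  S via S→A c b: +{b,c}
  FIRST[S]={b,c}  FIRST[A]={b,c}  FIRST[B]={a}
[2] (no change)
  FIRST[S]={b,c}  FIRST[A]={b,c}  FIRST[B]={a}

FOLLOW sets:
FOLLOW(S) := {$}
[1]
  S→A c b: FOLLOW(A) ⊇ FIRST(c) = {c}; new: +{c}
  S→b B: FOLLOW(B) ⊇ FOLLOW(S) ⊇ {$}; new: +{$}
  FOLLOW[S]={$}  FOLLOW[A]={c}  FOLLOW[B]={$}
[2] (no change)
  FOLLOW[S]={$}  FOLLOW[A]={c}  FOLLOW[B]={$}

FOLLOW(A) = ["c"]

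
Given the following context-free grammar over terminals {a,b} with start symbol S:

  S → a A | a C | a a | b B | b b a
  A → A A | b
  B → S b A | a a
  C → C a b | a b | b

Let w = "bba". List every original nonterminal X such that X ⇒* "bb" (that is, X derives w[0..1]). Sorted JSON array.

Convert to CNF:
  S -> T0 B | T0 X4 | T1 A | T1 C | T1 T1
  A -> A A | b
  B -> S X2 | T1 T1
  C -> C X3 | T1 T0 | b
  T0 -> b
  T1 -> a
  X2 -> T0 A
  X3 -> T1 T0
  X4 -> T0 T1

CYK table (by increasing span) (cells [i..j] with 0 ≤ i ≤ j ≤ 1 only):
  cell(0,0) b: {A,C,T0}  orig:{A,C}
  cell(1,1) b: {A,C,T0}  orig:{A,C}
  cell(0,1) bb: {A,X2}  orig:{A}

Original NTs in T[0,1] deriving "bb": ["A"]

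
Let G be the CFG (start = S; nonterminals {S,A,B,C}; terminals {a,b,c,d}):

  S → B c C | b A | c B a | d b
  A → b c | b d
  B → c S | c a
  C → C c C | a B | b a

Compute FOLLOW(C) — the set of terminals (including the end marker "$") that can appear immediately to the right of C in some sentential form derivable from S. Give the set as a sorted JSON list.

FIRST sets, iterate to fixpoint:
pass 1:
  A via A→b c: +{b}
  B via B→c S: +{c}
  C via C→a B: +{a}
  C via C→b a: +{b}
  S via S→B c C: +{c}
  S via S→b A: +{b}
  S via S→d b: +{d}
  FIRST[S]={b,c,d}  FIRST[A]={b}  FIRST[B]={c}  FIRST[C]={a,b}
pass 2: done
  FIRST[S]={b,c,d}  FIRST[A]={b}  FIRST[B]={c}  FIRST[C]={a,b}

FOLLOW sets:
seed FOLLOW(S) with $
iter 1:
  C→C c C: FOLLOW(C) ⊇ FIRST(c) = {c}; new: +{c}
  C→a B: FOLLOW(B) ⊇ FOLLOW(C) ⊇ {c}; new: +{c}
  S→B c C: FOLLOW(C) ⊇ FOLLOW(S) ⊇ {$}; new: +{$}
  S→b A: FOLLOW(A) ⊇ FOLLOW(S) ⊇ {$}; new: +{$}
  S→c B a: FOLLOW(B) ⊇ FIRST(a) = {a}; new: +{a}
  FOLLOW[S]={$}  FOLLOW[A]={$}  FOLLOW[B]={a,c}  FOLLOW[C]={$,c}
iter 2:
  B→c S: FOLLOW(S) ⊇ FOLLOW(B) ⊇ {a,c}; new: +{a,c}
  C→a B: FOLLOW(B) ⊇ FOLLOW(C) ⊇ {$,c}; new: +{$}
  S→B c C: FOLLOW(C) ⊇ FOLLOW(S) ⊇ {$,a,c}; new: +{a}
  S→b A: FOLLOW(A) ⊇ FOLLOW(S) ⊇ {$,a,c}; new: +{a,c}
  FOLLOW[S]={$,a,c}  FOLLOW[A]={$,a,c}  FOLLOW[B]={$,a,c}  FOLLOW[C]={$,a,c}
iter 3: — fixpoint
  FOLLOW[S]={$,a,c}  FOLLOW[A]={$,a,c}  FOLLOW[B]={$,a,c}  FOLLOW[C]={$,a,c}

FOLLOW(C) = ["$", "a", "c"]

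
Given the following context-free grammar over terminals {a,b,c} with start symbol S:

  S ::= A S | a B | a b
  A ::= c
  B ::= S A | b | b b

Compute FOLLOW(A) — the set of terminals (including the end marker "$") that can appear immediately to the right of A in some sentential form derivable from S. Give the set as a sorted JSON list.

Compute FIRST by fixpoint:
pass 1:
  A via A→c: +{c}
  B via B→b: +{b}
  S via S→A S: +{c}
  S via S→a B: +{a}
  FIRST[S]={a,c}  FIRST[A]={c}  FIRST[B]={b}
pass 2:
  B via B→S A: +{a,c}
  FIRST[S]={a,c}  FIRST[A]={c}  FIRST[B]={a,b,c}
pass 3: (stable)
  FIRST[S]={a,c}  FIRST[A]={c}  FIRST[B]={a,b,c}

FOLLOW sets:
FOLLOW(S) := {$}
iter 1:
  B→S A: FOLLOW(S) ⊇ FIRST(A) = {c}; new: +{c}
  S→A S: FOLLOW(A) ⊇ FIRST(S) = {a,c}; new: +{a,c}
  S→a B: FOLLOW(B) ⊇ FOLLOW(S) ⊇ {$,c}; new: +{$,c}
  S: {$,c}  A: {a,c}  B: {$,c}
iter 2:
  B→S A: FOLLOW(A) ⊇ FOLLOW(B) ⊇ {$,c}; new: +{$}
  S: {$,c}  A: {$,a,c}  B: {$,c}
iter 3: done
  S: {$,c}  A: {$,a,c}  B: {$,c}

FOLLOW(A) = ["$", "a", "c"]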